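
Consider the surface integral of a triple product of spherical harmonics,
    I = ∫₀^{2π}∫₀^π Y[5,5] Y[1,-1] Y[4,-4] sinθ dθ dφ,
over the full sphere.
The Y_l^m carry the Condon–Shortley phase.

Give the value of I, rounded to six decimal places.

-0.329416

m-sum 0 ✓  L=10 even ✓  4≤4≤6 ✓
Π(2lᵢ+1) = 11×3×9 = 297
triangle coeff Δ(5,1,4) = 1/495
Σ_t [1,1]: t=1:−1/576 = -1/576
(3j)²=5/99 [(5 1 4; 0 0 0)], sign=-1
Σ_t [0,0]: t=0:+1/80640 = 1/80640
(3j)²=1/11 [(5 1 4; 5 -1 -4)], sign=+1
⇒ 4πI² = 15/11
I = (-1)√(15/11/(4π)) = -0.32941575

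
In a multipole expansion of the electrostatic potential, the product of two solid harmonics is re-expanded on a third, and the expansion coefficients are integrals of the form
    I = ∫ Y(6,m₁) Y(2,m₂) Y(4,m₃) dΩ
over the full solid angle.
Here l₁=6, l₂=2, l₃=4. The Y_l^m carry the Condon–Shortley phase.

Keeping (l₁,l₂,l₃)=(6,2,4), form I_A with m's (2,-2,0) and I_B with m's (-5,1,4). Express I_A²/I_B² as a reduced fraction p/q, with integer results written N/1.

Same 6,2,4: normalisation and zero-m 3j drop out of the ratio.
A: Δ: 4! 8! 0! / 13! → 1/6435; sum: t=0:+1/13824 = 1/13824; 3j²(6 2 4; 2 -2 0) = Δ·Π!·Σ² = 14/1287  (sign +1)
B: Δ: 4! 8! 0! / 13! → 1/6435; sum: t=3:−1/241920 = -1/241920; 3j²(6 2 4; -5 1 4) = Δ·Π!·Σ² = 1/39  (sign -1)
I_A²/I_B² = (14/1287)/(1/39) = 14/33

14/33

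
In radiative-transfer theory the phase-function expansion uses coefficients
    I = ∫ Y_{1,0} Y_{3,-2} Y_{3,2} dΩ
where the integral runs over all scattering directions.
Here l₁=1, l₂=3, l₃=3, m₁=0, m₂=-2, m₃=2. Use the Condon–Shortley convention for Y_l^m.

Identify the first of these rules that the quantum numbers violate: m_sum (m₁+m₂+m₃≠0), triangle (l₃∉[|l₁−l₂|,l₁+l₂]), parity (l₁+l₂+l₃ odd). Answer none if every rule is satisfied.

Σmᵢ = 0  ✓
l₃∈[|l₁−l₂|,l₁+l₂]=[2,4], have l₃=3  ✓
Σlᵢ = 7 ⇒ odd  ✗

parity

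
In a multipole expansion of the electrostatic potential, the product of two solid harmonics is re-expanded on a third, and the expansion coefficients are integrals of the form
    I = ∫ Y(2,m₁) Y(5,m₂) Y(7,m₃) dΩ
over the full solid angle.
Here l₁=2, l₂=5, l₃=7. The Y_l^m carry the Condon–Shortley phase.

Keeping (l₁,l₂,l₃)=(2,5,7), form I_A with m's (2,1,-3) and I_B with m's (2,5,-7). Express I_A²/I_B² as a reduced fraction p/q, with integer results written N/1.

Same 2,5,7: normalisation and zero-m 3j drop out of the ratio.
A: Δ: 0! 4! 10! / 15! → 1/15015; sum: t=0:+1/414720 = 1/414720; 3j²(2 5 7; 2 1 -3) = Δ·Π!·Σ² = 2/143  (sign +1)
B: Δ: 0! 4! 10! / 15! → 1/15015; sum: t=0:+1/87091200 = 1/87091200; 3j²(2 5 7; 2 5 -7) = Δ·Π!·Σ² = 1/15  (sign +1)
I_A²/I_B² = (2/143)/(1/15) = 30/143

30/143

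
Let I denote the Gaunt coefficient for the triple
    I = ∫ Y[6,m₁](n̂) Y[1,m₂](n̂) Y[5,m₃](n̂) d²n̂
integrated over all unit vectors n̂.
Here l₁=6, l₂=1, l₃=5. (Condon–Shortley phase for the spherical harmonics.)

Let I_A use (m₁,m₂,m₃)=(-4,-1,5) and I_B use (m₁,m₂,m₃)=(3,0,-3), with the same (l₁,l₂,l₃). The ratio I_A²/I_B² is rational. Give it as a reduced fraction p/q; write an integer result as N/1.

1/27

l's match ⇒ only the (l;m) 3-j factors differ between A and B.
A: triangle coeff Δ(6,1,5) = 1/858; Σ_t [0,0]: t=0:+1/7257600 = 1/7257600; (3j)²=1/858 [(6 1 5; -4 -1 5)], sign=+1
B: triangle coeff Δ(6,1,5) = 1/858; Σ_t [1,1]: t=1:−1/80640 = -1/80640; (3j)²=9/286 [(6 1 5; 3 0 -3)], sign=-1
I_A²/I_B² = (1/858)/(9/286) = 1/27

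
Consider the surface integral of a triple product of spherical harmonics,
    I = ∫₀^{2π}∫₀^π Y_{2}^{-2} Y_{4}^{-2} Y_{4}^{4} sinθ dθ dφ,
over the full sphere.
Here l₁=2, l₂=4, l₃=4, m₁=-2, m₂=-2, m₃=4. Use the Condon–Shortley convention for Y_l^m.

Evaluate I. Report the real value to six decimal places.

Rules hold: Σm=0, L=10 even, 2≤4≤6.
N = 5·9·9 = 405
Δ = 2!·2!·6!/11! = 1/13860
Racah Σ t=0..2: t=0:+1/192 t=1:−1/36 t=2:+1/192 = -5/288
⇒ 3j(2 4 4; 0 0 0)² = 20/693, sgn -1
Racah Σ t=2..2: t=2:+1/2880 = 1/2880
⇒ 3j(2 4 4; -2 -2 4)² = 2/165, sgn +1
4πI² = N·(3j₀)²·(3jₘ)² = 120/847
I = -1·√(0.141677/4π) = -0.10618031

-0.106180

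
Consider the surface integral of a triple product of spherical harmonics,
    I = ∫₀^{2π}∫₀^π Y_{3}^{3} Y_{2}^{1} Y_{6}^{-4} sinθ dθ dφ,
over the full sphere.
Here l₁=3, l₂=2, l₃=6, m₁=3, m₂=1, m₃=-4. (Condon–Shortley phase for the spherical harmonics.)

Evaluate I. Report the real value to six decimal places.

l₃=6 ∉ [1,5] — triangle fails ⇒ I = 0

0.000000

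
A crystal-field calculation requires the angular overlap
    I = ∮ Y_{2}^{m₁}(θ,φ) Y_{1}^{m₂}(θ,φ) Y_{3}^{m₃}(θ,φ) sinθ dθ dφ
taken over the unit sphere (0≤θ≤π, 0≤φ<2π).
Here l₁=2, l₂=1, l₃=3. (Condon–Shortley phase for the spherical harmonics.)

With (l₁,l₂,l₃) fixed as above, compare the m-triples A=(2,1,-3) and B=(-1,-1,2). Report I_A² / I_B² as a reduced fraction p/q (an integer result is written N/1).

3/2

Shared (l₁,l₂,l₃)=(2,1,3): N and (l;000)² cancel in I_A²/I_B².
A: Δ = 0!·4!·2!/7! = 1/105; Racah Σ t=0..0: t=0:+1/48 = 1/48; ⇒ 3j(2 1 3; 2 1 -3)² = 1/7, sgn +1
B: Δ = 0!·4!·2!/7! = 1/105; Racah Σ t=0..0: t=0:+1/12 = 1/12; ⇒ 3j(2 1 3; -1 -1 2)² = 2/21, sgn -1
I_A²/I_B² = (1/7)/(2/21) = 3/2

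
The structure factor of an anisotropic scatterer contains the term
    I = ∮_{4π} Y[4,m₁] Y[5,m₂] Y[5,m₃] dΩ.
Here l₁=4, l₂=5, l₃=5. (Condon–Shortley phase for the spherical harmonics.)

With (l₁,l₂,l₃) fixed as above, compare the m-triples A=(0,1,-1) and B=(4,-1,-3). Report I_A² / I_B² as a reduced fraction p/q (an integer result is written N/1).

Shared (l₁,l₂,l₃)=(4,5,5): N and (l;000)² cancel in I_A²/I_B².
A: Δ = 4!·4!·6!/15! = 1/3153150; Racah Σ t=0..4: t=0:+1/414720 t=1:−1/4320 t=2:+1/768 t=3:−1/1296 t=4:+1/27648 = 7/20736; ⇒ 3j(4 5 5; 0 1 -1)² = 8/1287, sgn +1
B: Δ = 4!·4!·6!/15! = 1/3153150; Racah Σ t=0..0: t=0:+1/27648 = 1/27648; ⇒ 3j(4 5 5; 4 -1 -3)² = 10/429, sgn +1
I_A²/I_B² = (8/1287)/(10/429) = 4/15

4/15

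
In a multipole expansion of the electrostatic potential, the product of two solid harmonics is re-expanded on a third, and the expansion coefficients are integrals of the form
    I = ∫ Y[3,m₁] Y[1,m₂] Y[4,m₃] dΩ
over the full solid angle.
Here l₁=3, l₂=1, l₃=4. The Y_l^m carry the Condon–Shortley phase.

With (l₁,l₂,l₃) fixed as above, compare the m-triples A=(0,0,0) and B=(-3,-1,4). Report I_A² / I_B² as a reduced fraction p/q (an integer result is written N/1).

4/7

Same 3,1,4: normalisation and zero-m 3j drop out of the ratio.
A: Δ: 0! 6! 2! / 9! → 1/252; sum: t=0:+1/36 = 1/36; 3j²(3 1 4; 0 0 0) = Δ·Π!·Σ² = 4/63  (sign +1)
B: Δ: 0! 6! 2! / 9! → 1/252; sum: t=0:+1/1440 = 1/1440; 3j²(3 1 4; -3 -1 4) = Δ·Π!·Σ² = 1/9  (sign +1)
I_A²/I_B² = (4/63)/(1/9) = 4/7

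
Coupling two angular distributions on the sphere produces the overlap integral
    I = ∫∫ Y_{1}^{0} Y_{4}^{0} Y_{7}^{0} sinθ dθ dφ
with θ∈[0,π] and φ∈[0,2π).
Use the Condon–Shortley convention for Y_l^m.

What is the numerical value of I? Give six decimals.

l₃=7 ∉ [3,5] — triangle fails ⇒ I = 0

0.000000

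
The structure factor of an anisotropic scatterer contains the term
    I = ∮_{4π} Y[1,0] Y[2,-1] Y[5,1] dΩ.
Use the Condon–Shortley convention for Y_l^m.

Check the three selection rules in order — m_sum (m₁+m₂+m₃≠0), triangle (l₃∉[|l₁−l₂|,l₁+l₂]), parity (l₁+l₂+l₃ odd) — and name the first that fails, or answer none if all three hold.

triangle

m₁+m₂+m₃ = 0 − 1 + 1 = 0  ✓
triangle: |1−2|=1 ≤ l₃=5 ≤ 1+2=3  ✗
parity: l₁+l₂+l₃ = 8 is even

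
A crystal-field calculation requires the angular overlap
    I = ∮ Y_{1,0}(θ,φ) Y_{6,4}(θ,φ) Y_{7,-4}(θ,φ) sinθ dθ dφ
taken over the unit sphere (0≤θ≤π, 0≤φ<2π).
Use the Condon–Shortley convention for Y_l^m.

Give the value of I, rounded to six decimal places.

0.201000

m-sum 0 ✓  L=14 even ✓  5≤7≤7 ✓
Π(2lᵢ+1) = 3×13×15 = 585
triangle coeff Δ(1,6,7) = 1/1365
Σ_t [0,0]: t=0:+1/518400 = 1/518400
(3j)²=7/195 [(1 6 7; 0 0 0)], sign=-1
Σ_t [0,0]: t=0:+1/7257600 = 1/7257600
(3j)²=11/455 [(1 6 7; 0 4 -4)], sign=-1
⇒ 4πI² = 33/65
I = (+1)√(33/65/(4π)) = 0.20099968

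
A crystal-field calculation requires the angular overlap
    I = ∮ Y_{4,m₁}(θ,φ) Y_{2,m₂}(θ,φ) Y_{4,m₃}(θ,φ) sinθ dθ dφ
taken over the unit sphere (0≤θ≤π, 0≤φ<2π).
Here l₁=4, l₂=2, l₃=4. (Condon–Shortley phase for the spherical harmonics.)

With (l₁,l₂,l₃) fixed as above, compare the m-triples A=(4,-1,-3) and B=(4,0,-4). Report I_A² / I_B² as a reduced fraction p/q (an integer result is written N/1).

Shared (l₁,l₂,l₃)=(4,2,4): N and (l;000)² cancel in I_A²/I_B².
A: Δ = 2!·6!·2!/11! = 1/13860; Racah Σ t=0..0: t=0:+1/1440 = 1/1440; ⇒ 3j(4 2 4; 4 -1 -3)² = 7/165, sgn -1
B: Δ = 2!·6!·2!/11! = 1/13860; Racah Σ t=0..0: t=0:+1/2880 = 1/2880; ⇒ 3j(4 2 4; 4 0 -4)² = 28/495, sgn +1
I_A²/I_B² = (7/165)/(28/495) = 3/4

3/4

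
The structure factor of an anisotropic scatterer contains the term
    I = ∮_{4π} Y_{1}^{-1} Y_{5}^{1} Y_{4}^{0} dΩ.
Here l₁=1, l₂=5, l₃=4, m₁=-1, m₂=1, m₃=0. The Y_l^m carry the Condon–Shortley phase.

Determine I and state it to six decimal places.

-0.190188

Checks pass: Σm=0; 10 even; l₃=4∈[4,6].
(2·1+1)(2·5+1)(2·4+1) = 297
Δ: 2! 0! 8! / 11! → 1/495
sum: t=1:−1/576 = -1/576
3j²(1 5 4; 0 0 0) = Δ·Π!·Σ² = 5/99  (sign -1)
sum: t=2:+1/1152 = 1/1152
3j²(1 5 4; -1 1 0) = Δ·Π!·Σ² = 1/33  (sign +1)
combine: 4πI² = 297·5/99·1/33 = 5/11
take √, sign -1: I = -0.19018827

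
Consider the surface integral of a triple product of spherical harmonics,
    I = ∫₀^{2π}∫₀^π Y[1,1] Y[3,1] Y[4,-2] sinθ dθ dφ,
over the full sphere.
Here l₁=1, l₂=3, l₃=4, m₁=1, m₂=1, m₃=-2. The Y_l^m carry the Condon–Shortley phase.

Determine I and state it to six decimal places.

0.238414

Checks pass: Σm=0; 8 even; l₃=4∈[2,4].
(2·1+1)(2·3+1)(2·4+1) = 189
Δ: 0! 2! 6! / 9! → 1/252
sum: t=0:+1/36 = 1/36
3j²(1 3 4; 0 0 0) = Δ·Π!·Σ² = 4/63  (sign +1)
sum: t=0:+1/96 = 1/96
3j²(1 3 4; 1 1 -2) = Δ·Π!·Σ² = 5/84  (sign +1)
combine: 4πI² = 189·4/63·5/84 = 5/7
take √, sign +1: I = 0.23841361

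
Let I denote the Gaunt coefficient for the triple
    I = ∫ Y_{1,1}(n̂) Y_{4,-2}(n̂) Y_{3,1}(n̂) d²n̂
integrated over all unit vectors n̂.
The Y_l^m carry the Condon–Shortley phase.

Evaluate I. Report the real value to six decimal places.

0.238414

Checks pass: Σm=0; 8 even; l₃=3∈[3,5].
(2·1+1)(2·4+1)(2·3+1) = 189
Δ: 2! 0! 6! / 9! → 1/252
sum: t=1:−1/36 = -1/36
3j²(1 4 3; 0 0 0) = Δ·Π!·Σ² = 4/63  (sign +1)
sum: t=0:+1/96 = 1/96
3j²(1 4 3; 1 -2 1) = Δ·Π!·Σ² = 5/84  (sign +1)
combine: 4πI² = 189·4/63·5/84 = 5/7
take √, sign +1: I = 0.23841361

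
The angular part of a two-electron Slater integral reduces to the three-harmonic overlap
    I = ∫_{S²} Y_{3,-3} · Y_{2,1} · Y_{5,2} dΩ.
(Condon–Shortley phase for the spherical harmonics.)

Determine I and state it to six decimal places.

0.063396

Rules hold: Σm=0, L=10 even, 1≤5≤5.
N = 7·5·11 = 385
Δ = 0!·6!·4!/11! = 1/2310
Racah Σ t=0..0: t=0:+1/144 = 1/144
⇒ 3j(3 2 5; 0 0 0)² = 10/231, sgn -1
Racah Σ t=0..0: t=0:+1/4320 = 1/4320
⇒ 3j(3 2 5; -3 1 2)² = 1/330, sgn -1
4πI² = N·(3j₀)²·(3jₘ)² = 5/99
I = +1·√(0.0505051/4π) = 0.06339609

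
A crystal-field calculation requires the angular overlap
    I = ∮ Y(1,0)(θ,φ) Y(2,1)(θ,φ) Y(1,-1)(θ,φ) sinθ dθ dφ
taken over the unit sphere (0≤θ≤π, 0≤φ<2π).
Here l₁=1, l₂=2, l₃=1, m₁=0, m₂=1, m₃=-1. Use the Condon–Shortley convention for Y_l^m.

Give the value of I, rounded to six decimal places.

-0.218510

Rules hold: Σm=0, L=4 even, 1≤1≤3.
N = 3·5·3 = 45
Δ = 2!·0!·2!/5! = 1/30
Racah Σ t=1..1: t=1:−1/1 = -1/1
⇒ 3j(1 2 1; 0 0 0)² = 2/15, sgn +1
Racah Σ t=1..1: t=1:−1/2 = -1/2
⇒ 3j(1 2 1; 0 1 -1)² = 1/10, sgn -1
4πI² = N·(3j₀)²·(3jₘ)² = 3/5
I = -1·√(0.6/4π) = -0.21850969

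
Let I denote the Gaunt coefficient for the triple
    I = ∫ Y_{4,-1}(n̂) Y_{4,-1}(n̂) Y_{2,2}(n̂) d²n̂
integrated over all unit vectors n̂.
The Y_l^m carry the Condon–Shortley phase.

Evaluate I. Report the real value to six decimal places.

Rules hold: Σm=0, L=10 even, 0≤2≤8.
N = 9·9·5 = 405
Δ = 6!·2!·2!/11! = 1/13860
Racah Σ t=2..4: t=2:+1/192 t=3:−1/36 t=4:+1/192 = -5/288
⇒ 3j(4 4 2; 0 0 0)² = 20/693, sgn -1
Racah Σ t=3..3: t=3:−1/144 = -1/144
⇒ 3j(4 4 2; -1 -1 2)² = 10/231, sgn -1
4πI² = N·(3j₀)²·(3jₘ)² = 3000/5929
I = +1·√(0.505988/4π) = 0.20066192

0.200662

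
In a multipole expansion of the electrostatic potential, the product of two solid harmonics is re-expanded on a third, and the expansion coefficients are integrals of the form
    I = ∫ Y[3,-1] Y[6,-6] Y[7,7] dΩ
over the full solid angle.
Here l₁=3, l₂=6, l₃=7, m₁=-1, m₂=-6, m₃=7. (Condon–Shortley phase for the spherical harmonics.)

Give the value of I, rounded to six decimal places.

Checks pass: Σm=0; 16 even; l₃=7∈[3,9].
(2·3+1)(2·6+1)(2·7+1) = 1365
Δ: 2! 4! 10! / 17! → 1/2042040
sum: t=0:+1/207360 t=1:−1/57600 t=2:+1/207360 = -1/129600
3j²(3 6 7; 0 0 0) = Δ·Π!·Σ² = 168/12155  (sign +1)
sum: t=0:+1/174182400 = 1/174182400
3j²(3 6 7; -1 -6 7) = Δ·Π!·Σ² = 11/340  (sign +1)
combine: 4πI² = 1365·168/12155·11/340 = 882/1445
take √, sign +1: I = 0.22039180

0.220392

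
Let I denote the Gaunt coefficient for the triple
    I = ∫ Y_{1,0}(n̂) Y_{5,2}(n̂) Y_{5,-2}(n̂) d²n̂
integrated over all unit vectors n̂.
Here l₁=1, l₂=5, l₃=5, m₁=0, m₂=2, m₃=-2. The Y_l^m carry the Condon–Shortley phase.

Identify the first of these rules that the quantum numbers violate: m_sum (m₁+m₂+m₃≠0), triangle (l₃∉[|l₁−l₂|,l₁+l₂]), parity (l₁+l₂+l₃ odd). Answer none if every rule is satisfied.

azimuthal sum: 0 + 2 − 2 = 0  ✓
4 ≤ 5 ≤ 6 (triangle on l)  ✓
L = 1 + 5 + 5 = 11 (odd)  ✗

parity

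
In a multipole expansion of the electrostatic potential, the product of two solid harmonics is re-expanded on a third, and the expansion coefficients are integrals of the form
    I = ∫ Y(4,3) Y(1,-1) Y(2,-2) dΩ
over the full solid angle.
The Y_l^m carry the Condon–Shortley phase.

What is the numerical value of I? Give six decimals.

0.000000

|4−1|≤2≤4+1 violated ⇒ I = 0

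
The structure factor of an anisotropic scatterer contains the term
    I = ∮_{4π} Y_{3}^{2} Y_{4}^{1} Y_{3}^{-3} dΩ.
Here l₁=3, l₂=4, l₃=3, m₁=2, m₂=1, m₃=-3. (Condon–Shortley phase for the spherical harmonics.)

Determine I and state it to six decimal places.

m-sum 0 ✓  L=10 even ✓  1≤3≤7 ✓
Π(2lᵢ+1) = 7×9×7 = 441
triangle coeff Δ(3,4,3) = 1/34650
Σ_t [1,3]: t=1:−1/72 t=2:+1/16 t=3:−1/72 = 5/144
(3j)²=2/77 [(3 4 3; 0 0 0)], sign=-1
Σ_t [1,1]: t=1:−1/288 = -1/288
(3j)²=5/231 [(3 4 3; 2 1 -3)], sign=-1
⇒ 4πI² = 30/121
I = (+1)√(30/121/(4π)) = 0.14046335

0.140463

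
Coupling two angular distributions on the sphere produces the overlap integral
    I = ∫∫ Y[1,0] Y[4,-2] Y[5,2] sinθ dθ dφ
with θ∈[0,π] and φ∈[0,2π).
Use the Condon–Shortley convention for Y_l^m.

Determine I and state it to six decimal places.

0.225034

Checks pass: Σm=0; 10 even; l₃=5∈[3,5].
(2·1+1)(2·4+1)(2·5+1) = 297
Δ: 0! 2! 8! / 11! → 1/495
sum: t=0:+1/576 = 1/576
3j²(1 4 5; 0 0 0) = Δ·Π!·Σ² = 5/99  (sign -1)
sum: t=0:+1/1440 = 1/1440
3j²(1 4 5; 0 -2 2) = Δ·Π!·Σ² = 7/165  (sign -1)
combine: 4πI² = 297·5/99·7/165 = 7/11
take √, sign +1: I = 0.22503380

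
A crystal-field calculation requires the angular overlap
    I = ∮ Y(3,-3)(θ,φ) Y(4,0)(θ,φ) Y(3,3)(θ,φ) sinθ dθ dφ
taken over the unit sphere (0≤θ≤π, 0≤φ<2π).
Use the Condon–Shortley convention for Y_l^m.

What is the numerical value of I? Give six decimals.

-0.076935

Rules hold: Σm=0, L=10 even, 1≤3≤7.
N = 7·9·7 = 441
Δ = 4!·2!·4!/11! = 1/34650
Racah Σ t=1..3: t=1:−1/72 t=2:+1/16 t=3:−1/72 = 5/144
⇒ 3j(3 4 3; 0 0 0)² = 2/77, sgn -1
Racah Σ t=4..4: t=4:+1/1152 = 1/1152
⇒ 3j(3 4 3; -3 0 3)² = 1/154, sgn +1
4πI² = N·(3j₀)²·(3jₘ)² = 9/121
I = -1·√(0.0743802/4π) = -0.07693494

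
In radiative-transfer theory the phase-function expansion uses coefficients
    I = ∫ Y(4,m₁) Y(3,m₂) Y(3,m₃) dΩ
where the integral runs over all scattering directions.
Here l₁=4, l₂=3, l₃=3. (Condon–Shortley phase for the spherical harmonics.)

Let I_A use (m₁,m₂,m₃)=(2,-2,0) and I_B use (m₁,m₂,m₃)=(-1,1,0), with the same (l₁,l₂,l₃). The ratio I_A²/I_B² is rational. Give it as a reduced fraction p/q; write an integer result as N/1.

Same 4,3,3: normalisation and zero-m 3j drop out of the ratio.
A: Δ: 4! 4! 2! / 11! → 1/34650; sum: t=0:+1/96 t=1:−1/72 = -1/288; 3j²(4 3 3; 2 -2 0) = Δ·Π!·Σ² = 1/462  (sign +1)
B: Δ: 4! 4! 2! / 11! → 1/34650; sum: t=2:+1/48 t=3:−1/24 t=4:+1/288 = -5/288; 3j²(4 3 3; -1 1 0) = Δ·Π!·Σ² = 5/462  (sign +1)
I_A²/I_B² = (1/462)/(5/462) = 1/5

1/5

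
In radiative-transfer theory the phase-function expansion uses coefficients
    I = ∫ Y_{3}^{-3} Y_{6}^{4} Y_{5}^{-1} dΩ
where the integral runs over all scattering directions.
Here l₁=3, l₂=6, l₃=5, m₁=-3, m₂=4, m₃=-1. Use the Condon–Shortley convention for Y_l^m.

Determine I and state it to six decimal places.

Rules hold: Σm=0, L=14 even, 3≤5≤9.
N = 7·13·11 = 1001
Δ = 4!·2!·8!/15! = 1/675675
Racah Σ t=1..3: t=1:−1/8640 t=2:+1/2304 t=3:−1/8640 = 7/34560
⇒ 3j(3 6 5; 0 0 0)² = 7/429, sgn -1
Racah Σ t=4..4: t=4:+1/69120 = 1/69120
⇒ 3j(3 6 5; -3 4 -1)² = 4/143, sgn +1
4πI² = N·(3j₀)²·(3jₘ)² = 196/429
I = -1·√(0.456876/4π) = -0.19067531

-0.190675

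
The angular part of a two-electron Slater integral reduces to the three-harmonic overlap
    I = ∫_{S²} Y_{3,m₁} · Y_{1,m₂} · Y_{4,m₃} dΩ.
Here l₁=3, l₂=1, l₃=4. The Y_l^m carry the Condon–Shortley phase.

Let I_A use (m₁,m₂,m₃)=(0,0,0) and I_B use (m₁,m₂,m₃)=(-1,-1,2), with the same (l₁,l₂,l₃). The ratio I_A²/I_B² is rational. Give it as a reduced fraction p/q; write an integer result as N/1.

16/15

Same 3,1,4: normalisation and zero-m 3j drop out of the ratio.
A: Δ: 0! 6! 2! / 9! → 1/252; sum: t=0:+1/36 = 1/36; 3j²(3 1 4; 0 0 0) = Δ·Π!·Σ² = 4/63  (sign +1)
B: Δ: 0! 6! 2! / 9! → 1/252; sum: t=0:+1/96 = 1/96; 3j²(3 1 4; -1 -1 2) = Δ·Π!·Σ² = 5/84  (sign +1)
I_A²/I_B² = (4/63)/(5/84) = 16/15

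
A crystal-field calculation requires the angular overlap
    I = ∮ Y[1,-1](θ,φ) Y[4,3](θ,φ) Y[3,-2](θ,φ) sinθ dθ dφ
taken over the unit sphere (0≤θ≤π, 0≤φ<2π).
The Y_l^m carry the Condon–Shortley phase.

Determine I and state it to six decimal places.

-0.282095

Rules hold: Σm=0, L=8 even, 3≤3≤5.
N = 3·9·7 = 189
Δ = 2!·0!·6!/9! = 1/252
Racah Σ t=1..1: t=1:−1/36 = -1/36
⇒ 3j(1 4 3; 0 0 0)² = 4/63, sgn +1
Racah Σ t=2..2: t=2:+1/240 = 1/240
⇒ 3j(1 4 3; -1 3 -2)² = 1/12, sgn -1
4πI² = N·(3j₀)²·(3jₘ)² = 1/1
I = -1·√(1/4π) = -0.28209479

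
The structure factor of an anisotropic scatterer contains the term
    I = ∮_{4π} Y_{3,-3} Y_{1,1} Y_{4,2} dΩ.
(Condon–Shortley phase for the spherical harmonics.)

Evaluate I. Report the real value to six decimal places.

Rules hold: Σm=0, L=8 even, 2≤4≤4.
N = 7·3·9 = 189
Δ = 0!·6!·2!/9! = 1/252
Racah Σ t=0..0: t=0:+1/36 = 1/36
⇒ 3j(3 1 4; 0 0 0)² = 4/63, sgn +1
Racah Σ t=0..0: t=0:+1/1440 = 1/1440
⇒ 3j(3 1 4; -3 1 2)² = 1/252, sgn +1
4πI² = N·(3j₀)²·(3jₘ)² = 1/21
I = +1·√(0.047619/4π) = 0.06155813

0.061558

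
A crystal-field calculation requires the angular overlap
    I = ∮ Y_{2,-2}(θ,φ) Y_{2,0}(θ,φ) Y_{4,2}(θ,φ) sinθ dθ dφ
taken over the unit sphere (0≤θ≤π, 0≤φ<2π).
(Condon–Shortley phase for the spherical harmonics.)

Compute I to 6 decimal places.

m-sum 0 ✓  L=8 even ✓  0≤4≤4 ✓
Π(2lᵢ+1) = 5×5×9 = 225
triangle coeff Δ(2,2,4) = 1/630
Σ_t [0,0]: t=0:+1/16 = 1/16
(3j)²=2/35 [(2 2 4; 0 0 0)], sign=+1
Σ_t [0,0]: t=0:+1/96 = 1/96
(3j)²=1/42 [(2 2 4; -2 0 2)], sign=+1
⇒ 4πI² = 15/49
I = (+1)√(15/49/(4π)) = 0.15607835

0.156078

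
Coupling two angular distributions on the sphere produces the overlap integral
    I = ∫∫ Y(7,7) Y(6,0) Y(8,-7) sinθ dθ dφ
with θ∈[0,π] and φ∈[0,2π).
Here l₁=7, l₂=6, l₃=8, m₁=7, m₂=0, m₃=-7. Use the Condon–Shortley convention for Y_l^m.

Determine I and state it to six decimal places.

l₁+l₂+l₃=21 is odd: 3j(l;000)=0 ⇒ I=0

0.000000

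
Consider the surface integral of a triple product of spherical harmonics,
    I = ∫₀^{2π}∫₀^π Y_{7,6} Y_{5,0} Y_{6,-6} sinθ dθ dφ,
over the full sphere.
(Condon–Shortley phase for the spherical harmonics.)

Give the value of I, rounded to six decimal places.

Checks pass: Σm=0; 18 even; l₃=6∈[2,12].
(2·7+1)(2·5+1)(2·6+1) = 2145
Δ: 6! 8! 4! / 19! → 1/174594420
sum: t=1:−1/4147200 t=2:+1/207360 t=3:−1/82944 t=4:+1/207360 t=5:−1/4147200 = -1/345600
3j²(7 5 6; 0 0 0) = Δ·Π!·Σ² = 420/46189  (sign -1)
sum: t=1:−1/116121600 = -1/116121600
3j²(7 5 6; 6 0 -6) = Δ·Π!·Σ² = 165/9044  (sign -1)
combine: 4πI² = 2145·420/46189·165/9044 = 37125/104329
take √, sign +1: I = 0.16827739

0.168277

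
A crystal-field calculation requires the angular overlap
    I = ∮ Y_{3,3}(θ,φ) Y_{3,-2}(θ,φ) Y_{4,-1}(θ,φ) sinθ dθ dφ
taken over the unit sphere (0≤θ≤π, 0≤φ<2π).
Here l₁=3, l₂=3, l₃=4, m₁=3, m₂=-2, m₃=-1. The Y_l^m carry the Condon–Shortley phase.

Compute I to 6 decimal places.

0.140463

Checks pass: Σm=0; 10 even; l₃=4∈[0,6].
(2·3+1)(2·3+1)(2·4+1) = 441
Δ: 2! 4! 4! / 11! → 1/34650
sum: t=0:+1/72 t=1:−1/16 t=2:+1/72 = -5/144
3j²(3 3 4; 0 0 0) = Δ·Π!·Σ² = 2/77  (sign -1)
sum: t=0:+1/288 = 1/288
3j²(3 3 4; 3 -2 -1) = Δ·Π!·Σ² = 5/231  (sign -1)
combine: 4πI² = 441·2/77·5/231 = 30/121
take √, sign +1: I = 0.14046335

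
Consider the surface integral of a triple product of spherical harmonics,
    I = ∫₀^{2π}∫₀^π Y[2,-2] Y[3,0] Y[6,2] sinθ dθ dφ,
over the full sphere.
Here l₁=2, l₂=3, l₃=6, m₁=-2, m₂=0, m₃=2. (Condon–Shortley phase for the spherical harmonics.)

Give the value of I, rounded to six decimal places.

0.000000

l₃=6 ∉ [1,5] — triangle fails ⇒ I = 0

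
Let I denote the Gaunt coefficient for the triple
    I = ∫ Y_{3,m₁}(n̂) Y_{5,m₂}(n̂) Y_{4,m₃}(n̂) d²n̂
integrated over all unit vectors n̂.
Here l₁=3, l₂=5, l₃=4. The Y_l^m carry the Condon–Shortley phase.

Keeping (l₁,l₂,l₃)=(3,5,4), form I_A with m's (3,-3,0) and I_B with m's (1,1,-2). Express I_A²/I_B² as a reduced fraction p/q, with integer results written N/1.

Shared (l₁,l₂,l₃)=(3,5,4): N and (l;000)² cancel in I_A²/I_B².
A: Δ = 4!·2!·6!/13! = 1/180180; Racah Σ t=0..0: t=0:+1/2304 = 1/2304; ⇒ 3j(3 5 4; 3 -3 0)² = 5/143, sgn +1
B: Δ = 4!·2!·6!/13! = 1/180180; Racah Σ t=0..2: t=0:+1/34560 t=1:−1/720 t=2:+1/384 = 43/34560; ⇒ 3j(3 5 4; 1 1 -2)² = 1849/180180, sgn +1
I_A²/I_B² = (5/143)/(1849/180180) = 6300/1849

6300/1849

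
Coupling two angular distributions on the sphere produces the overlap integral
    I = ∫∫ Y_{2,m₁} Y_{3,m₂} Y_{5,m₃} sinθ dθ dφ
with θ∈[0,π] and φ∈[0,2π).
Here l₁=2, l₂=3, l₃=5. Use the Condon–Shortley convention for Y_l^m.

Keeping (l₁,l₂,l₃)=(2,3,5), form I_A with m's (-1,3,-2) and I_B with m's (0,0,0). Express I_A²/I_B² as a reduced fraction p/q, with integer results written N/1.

7/100

Shared (l₁,l₂,l₃)=(2,3,5): N and (l;000)² cancel in I_A²/I_B².
A: Δ = 0!·4!·6!/11! = 1/2310; Racah Σ t=0..0: t=0:+1/4320 = 1/4320; ⇒ 3j(2 3 5; -1 3 -2)² = 1/330, sgn -1
B: Δ = 0!·4!·6!/11! = 1/2310; Racah Σ t=0..0: t=0:+1/144 = 1/144; ⇒ 3j(2 3 5; 0 0 0)² = 10/231, sgn -1
I_A²/I_B² = (1/330)/(10/231) = 7/100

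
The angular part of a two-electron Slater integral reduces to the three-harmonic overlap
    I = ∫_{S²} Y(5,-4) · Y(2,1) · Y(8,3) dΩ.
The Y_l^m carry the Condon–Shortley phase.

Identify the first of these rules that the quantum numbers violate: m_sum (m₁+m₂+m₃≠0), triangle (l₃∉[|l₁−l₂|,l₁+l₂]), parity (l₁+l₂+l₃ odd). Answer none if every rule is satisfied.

Σmᵢ = 0  ✓
l₃∈[|l₁−l₂|,l₁+l₂]=[3,7], have l₃=8  ✗
Σlᵢ = 15 ⇒ odd

triangle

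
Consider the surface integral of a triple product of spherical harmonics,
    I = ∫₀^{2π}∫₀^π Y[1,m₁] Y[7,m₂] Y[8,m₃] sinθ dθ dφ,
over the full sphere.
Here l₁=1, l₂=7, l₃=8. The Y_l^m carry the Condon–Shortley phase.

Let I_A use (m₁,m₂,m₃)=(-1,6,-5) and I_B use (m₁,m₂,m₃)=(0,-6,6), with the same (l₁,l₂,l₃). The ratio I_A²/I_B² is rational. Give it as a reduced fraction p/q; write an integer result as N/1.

3/28

l's match ⇒ only the (l;m) 3-j factors differ between A and B.
A: triangle coeff Δ(1,7,8) = 1/2040; Σ_t [0,0]: t=0:+1/12454041600 = 1/12454041600; (3j)²=1/680 [(1 7 8; -1 6 -5)], sign=-1
B: triangle coeff Δ(1,7,8) = 1/2040; Σ_t [0,0]: t=0:+1/6227020800 = 1/6227020800; (3j)²=7/510 [(1 7 8; 0 -6 6)], sign=+1
I_A²/I_B² = (1/680)/(7/510) = 3/28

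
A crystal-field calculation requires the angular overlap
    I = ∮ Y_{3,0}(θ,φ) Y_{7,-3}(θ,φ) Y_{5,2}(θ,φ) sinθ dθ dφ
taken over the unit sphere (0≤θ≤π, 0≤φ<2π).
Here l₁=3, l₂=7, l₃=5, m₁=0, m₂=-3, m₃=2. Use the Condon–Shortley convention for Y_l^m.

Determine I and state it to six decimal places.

0.000000

0 − 3 + 2 = -1 ≠ 0: azimuthal integral kills it; I = 0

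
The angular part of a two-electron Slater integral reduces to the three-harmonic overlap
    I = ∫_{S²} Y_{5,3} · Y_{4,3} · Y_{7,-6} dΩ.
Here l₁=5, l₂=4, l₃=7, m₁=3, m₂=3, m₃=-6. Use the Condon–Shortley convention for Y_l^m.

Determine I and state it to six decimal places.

m-sum 0 ✓  L=16 even ✓  1≤7≤9 ✓
Π(2lᵢ+1) = 11×9×15 = 1485
triangle coeff Δ(5,4,7) = 1/6126120
Σ_t [0,2]: t=0:+1/69120 t=1:−1/20736 t=2:+1/69120 = -1/51840
(3j)²=280/21879 [(5 4 7; 0 0 0)], sign=+1
Σ_t [1,2]: t=1:−1/3628800 t=2:+1/9676800 = -1/5806080
(3j)²=5/408 [(5 4 7; 3 3 -6)], sign=+1
⇒ 4πI² = 875/3757
I = (+1)√(875/3757/(4π)) = 0.13613773

0.136138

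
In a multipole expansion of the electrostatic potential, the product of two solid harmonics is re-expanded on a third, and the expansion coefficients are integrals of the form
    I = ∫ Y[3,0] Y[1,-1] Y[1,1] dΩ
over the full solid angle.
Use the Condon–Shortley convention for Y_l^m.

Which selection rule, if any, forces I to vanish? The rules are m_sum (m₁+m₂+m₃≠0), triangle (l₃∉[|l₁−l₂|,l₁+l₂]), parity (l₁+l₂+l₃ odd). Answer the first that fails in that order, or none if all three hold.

m₁+m₂+m₃ = 0 − 1 + 1 = 0  ✓
triangle: |3−1|=2 ≤ l₃=1 ≤ 3+1=4  ✗
parity: l₁+l₂+l₃ = 5 is odd

triangle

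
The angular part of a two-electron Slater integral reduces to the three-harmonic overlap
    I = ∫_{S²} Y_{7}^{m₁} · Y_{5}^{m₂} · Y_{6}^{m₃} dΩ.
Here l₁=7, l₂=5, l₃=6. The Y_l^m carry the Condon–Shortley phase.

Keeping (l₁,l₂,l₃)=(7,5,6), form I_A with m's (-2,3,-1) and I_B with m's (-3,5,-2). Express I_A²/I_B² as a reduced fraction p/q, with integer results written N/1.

l's match ⇒ only the (l;m) 3-j factors differ between A and B.
A: triangle coeff Δ(7,5,6) = 1/174594420; Σ_t [4,6]: t=4:+1/829440 t=5:−1/414720 t=6:+1/2073600 = -1/1382400; (3j)²=294/46189 [(7 5 6; -2 3 -1)], sign=+1
B: triangle coeff Δ(7,5,6) = 1/174594420; Σ_t [6,6]: t=6:+1/9953280 = 1/9953280; (3j)²=2450/138567 [(7 5 6; -3 5 -2)], sign=+1
I_A²/I_B² = (294/46189)/(2450/138567) = 9/25

9/25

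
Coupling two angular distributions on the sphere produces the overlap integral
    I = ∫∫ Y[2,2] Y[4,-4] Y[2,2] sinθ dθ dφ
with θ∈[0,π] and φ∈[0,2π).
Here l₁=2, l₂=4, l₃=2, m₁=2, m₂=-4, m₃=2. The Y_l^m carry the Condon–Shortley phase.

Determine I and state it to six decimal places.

Rules hold: Σm=0, L=8 even, 2≤2≤6.
N = 5·9·5 = 225
Δ = 4!·0!·4!/9! = 1/630
Racah Σ t=2..2: t=2:+1/16 = 1/16
⇒ 3j(2 4 2; 0 0 0)² = 2/35, sgn +1
Racah Σ t=0..0: t=0:+1/576 = 1/576
⇒ 3j(2 4 2; 2 -4 2)² = 1/9, sgn +1
4πI² = N·(3j₀)²·(3jₘ)² = 10/7
I = +1·√(1.42857/4π) = 0.33716777

0.337168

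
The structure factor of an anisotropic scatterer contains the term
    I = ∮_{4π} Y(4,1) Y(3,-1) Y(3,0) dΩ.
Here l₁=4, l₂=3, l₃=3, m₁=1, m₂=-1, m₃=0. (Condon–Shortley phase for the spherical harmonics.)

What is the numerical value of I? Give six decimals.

-0.099323

m-sum 0 ✓  L=10 even ✓  1≤3≤7 ✓
Π(2lᵢ+1) = 9×7×7 = 441
triangle coeff Δ(4,3,3) = 1/34650
Σ_t [1,3]: t=1:−1/72 t=2:+1/16 t=3:−1/72 = 5/144
(3j)²=2/77 [(4 3 3; 0 0 0)], sign=-1
Σ_t [0,2]: t=0:+1/288 t=1:−1/24 t=2:+1/48 = -5/288
(3j)²=5/462 [(4 3 3; 1 -1 0)], sign=+1
⇒ 4πI² = 15/121
I = (-1)√(15/121/(4π)) = -0.09932258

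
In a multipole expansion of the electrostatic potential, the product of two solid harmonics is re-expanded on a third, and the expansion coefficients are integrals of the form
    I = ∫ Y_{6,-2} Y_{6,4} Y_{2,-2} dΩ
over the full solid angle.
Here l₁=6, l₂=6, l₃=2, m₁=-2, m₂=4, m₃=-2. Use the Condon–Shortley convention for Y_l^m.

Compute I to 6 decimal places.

-0.153870

Rules hold: Σm=0, L=14 even, 0≤2≤12.
N = 13·13·5 = 845
Δ = 10!·2!·2!/15! = 1/90090
Racah Σ t=4..6: t=4:+1/69120 t=5:−1/14400 t=6:+1/69120 = -7/172800
⇒ 3j(6 6 2; 0 0 0)² = 14/715, sgn -1
Racah Σ t=8..8: t=8:+1/322560 = 1/322560
⇒ 3j(6 6 2; -2 4 -2)² = 18/1001, sgn +1
4πI² = N·(3j₀)²·(3jₘ)² = 36/121
I = -1·√(0.297521/4π) = -0.15386989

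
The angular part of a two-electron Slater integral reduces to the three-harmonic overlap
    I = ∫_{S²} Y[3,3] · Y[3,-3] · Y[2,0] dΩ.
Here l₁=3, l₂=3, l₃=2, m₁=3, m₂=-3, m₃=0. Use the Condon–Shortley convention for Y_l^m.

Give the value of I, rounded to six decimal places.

m-sum 0 ✓  L=8 even ✓  0≤2≤6 ✓
Π(2lᵢ+1) = 7×7×5 = 245
triangle coeff Δ(3,3,2) = 1/3780
Σ_t [1,3]: t=1:−1/24 t=2:+1/4 t=3:−1/24 = 1/6
(3j)²=4/105 [(3 3 2; 0 0 0)], sign=+1
Σ_t [0,0]: t=0:+1/96 = 1/96
(3j)²=5/84 [(3 3 2; 3 -3 0)], sign=+1
⇒ 4πI² = 5/9
I = (+1)√(5/9/(4π)) = 0.21026104

0.210261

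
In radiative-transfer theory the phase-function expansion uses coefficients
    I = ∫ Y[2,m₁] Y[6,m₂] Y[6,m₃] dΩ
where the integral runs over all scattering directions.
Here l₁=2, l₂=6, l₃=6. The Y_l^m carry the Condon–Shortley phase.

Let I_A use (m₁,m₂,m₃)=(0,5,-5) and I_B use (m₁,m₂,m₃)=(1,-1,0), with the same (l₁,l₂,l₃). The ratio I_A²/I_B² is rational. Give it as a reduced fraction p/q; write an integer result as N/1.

Shared (l₁,l₂,l₃)=(2,6,6): N and (l;000)² cancel in I_A²/I_B².
A: Δ = 2!·2!·10!/15! = 1/90090; Racah Σ t=1..2: t=1:−1/3628800 t=2:+1/1451520 = 1/2419200; ⇒ 3j(2 6 6; 0 5 -5)² = 11/910, sgn -1
B: Δ = 2!·2!·10!/15! = 1/90090; Racah Σ t=0..1: t=0:+1/28800 t=1:−1/34560 = 1/172800; ⇒ 3j(2 6 6; 1 -1 0)² = 1/1430, sgn +1
I_A²/I_B² = (11/910)/(1/1430) = 121/7

121/7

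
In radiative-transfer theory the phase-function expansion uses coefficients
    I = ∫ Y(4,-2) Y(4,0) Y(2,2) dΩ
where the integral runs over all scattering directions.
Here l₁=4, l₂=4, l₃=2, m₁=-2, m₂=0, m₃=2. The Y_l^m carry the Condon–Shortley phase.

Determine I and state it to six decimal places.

-0.190365

Rules hold: Σm=0, L=10 even, 0≤2≤8.
N = 9·9·5 = 405
Δ = 6!·2!·2!/11! = 1/13860
Racah Σ t=2..4: t=2:+1/192 t=3:−1/36 t=4:+1/192 = -5/288
⇒ 3j(4 4 2; 0 0 0)² = 20/693, sgn -1
Racah Σ t=4..4: t=4:+1/192 = 1/192
⇒ 3j(4 4 2; -2 0 2)² = 3/77, sgn +1
4πI² = N·(3j₀)²·(3jₘ)² = 2700/5929
I = -1·√(0.455389/4π) = -0.19036462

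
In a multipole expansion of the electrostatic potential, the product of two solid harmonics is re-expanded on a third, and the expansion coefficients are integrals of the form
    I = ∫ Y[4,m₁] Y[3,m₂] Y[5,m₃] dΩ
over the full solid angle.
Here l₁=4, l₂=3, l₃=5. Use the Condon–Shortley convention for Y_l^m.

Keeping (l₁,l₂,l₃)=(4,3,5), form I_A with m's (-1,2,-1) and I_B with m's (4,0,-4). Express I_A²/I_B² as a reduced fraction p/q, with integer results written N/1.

Same 4,3,5: normalisation and zero-m 3j drop out of the ratio.
A: Δ: 2! 6! 4! / 13! → 1/180180; sum: t=1:−1/1152 t=2:+1/432 = 5/3456; 3j²(4 3 5; -1 2 -1) = Δ·Π!·Σ² = 625/36036  (sign +1)
B: Δ: 2! 6! 4! / 13! → 1/180180; sum: t=0:+1/8640 = 1/8640; 3j²(4 3 5; 4 0 -4) = Δ·Π!·Σ² = 28/715  (sign -1)
I_A²/I_B² = (625/36036)/(28/715) = 3125/7056

3125/7056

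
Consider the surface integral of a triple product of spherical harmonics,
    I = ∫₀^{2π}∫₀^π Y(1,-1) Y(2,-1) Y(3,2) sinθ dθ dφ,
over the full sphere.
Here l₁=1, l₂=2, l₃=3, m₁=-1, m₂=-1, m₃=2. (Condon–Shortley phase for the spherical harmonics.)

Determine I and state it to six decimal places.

0.261169

m-sum 0 ✓  L=6 even ✓  1≤3≤3 ✓
Π(2lᵢ+1) = 3×5×7 = 105
triangle coeff Δ(1,2,3) = 1/105
Σ_t [0,0]: t=0:+1/4 = 1/4
(3j)²=3/35 [(1 2 3; 0 0 0)], sign=-1
Σ_t [0,0]: t=0:+1/12 = 1/12
(3j)²=2/21 [(1 2 3; -1 -1 2)], sign=-1
⇒ 4πI² = 6/7
I = (+1)√(6/7/(4π)) = 0.26116903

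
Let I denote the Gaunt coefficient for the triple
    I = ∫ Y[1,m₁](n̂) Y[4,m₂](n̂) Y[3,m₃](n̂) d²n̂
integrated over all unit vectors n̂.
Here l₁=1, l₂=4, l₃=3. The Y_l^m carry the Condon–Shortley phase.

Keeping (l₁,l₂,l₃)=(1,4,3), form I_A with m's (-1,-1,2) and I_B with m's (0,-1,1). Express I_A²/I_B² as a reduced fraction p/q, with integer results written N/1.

1/5

Shared (l₁,l₂,l₃)=(1,4,3): N and (l;000)² cancel in I_A²/I_B².
A: Δ = 2!·0!·6!/9! = 1/252; Racah Σ t=2..2: t=2:+1/240 = 1/240; ⇒ 3j(1 4 3; -1 -1 2)² = 1/84, sgn -1
B: Δ = 2!·0!·6!/9! = 1/252; Racah Σ t=1..1: t=1:−1/48 = -1/48; ⇒ 3j(1 4 3; 0 -1 1)² = 5/84, sgn -1
I_A²/I_B² = (1/84)/(5/84) = 1/5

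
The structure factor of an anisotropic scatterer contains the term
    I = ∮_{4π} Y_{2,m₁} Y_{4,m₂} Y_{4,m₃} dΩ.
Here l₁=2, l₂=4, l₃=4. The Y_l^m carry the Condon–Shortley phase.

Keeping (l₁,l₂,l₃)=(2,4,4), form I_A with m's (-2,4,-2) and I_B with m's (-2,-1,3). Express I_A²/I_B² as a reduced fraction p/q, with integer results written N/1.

4/9

Shared (l₁,l₂,l₃)=(2,4,4): N and (l;000)² cancel in I_A²/I_B².
A: Δ = 2!·2!·6!/11! = 1/13860; Racah Σ t=2..2: t=2:+1/2880 = 1/2880; ⇒ 3j(2 4 4; -2 4 -2)² = 2/165, sgn +1
B: Δ = 2!·2!·6!/11! = 1/13860; Racah Σ t=2..2: t=2:+1/480 = 1/480; ⇒ 3j(2 4 4; -2 -1 3)² = 3/110, sgn -1
I_A²/I_B² = (2/165)/(3/110) = 4/9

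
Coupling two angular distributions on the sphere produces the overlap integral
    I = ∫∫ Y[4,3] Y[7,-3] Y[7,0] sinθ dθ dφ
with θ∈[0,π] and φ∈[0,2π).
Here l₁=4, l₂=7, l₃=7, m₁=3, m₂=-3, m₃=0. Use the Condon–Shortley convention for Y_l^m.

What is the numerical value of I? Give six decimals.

0.094835

m-sum 0 ✓  L=18 even ✓  3≤7≤11 ✓
Π(2lᵢ+1) = 9×15×15 = 2025
triangle coeff Δ(4,7,7) = 1/58198140
Σ_t [0,4]: t=0:+1/17418240 t=1:−1/622080 t=2:+1/230400 t=3:−1/622080 t=4:+1/17418240 = 1/806400
(3j)²=2268/230945 [(4 7 7; 0 0 0)], sign=-1
Σ_t [0,1]: t=0:+1/2488320 t=1:−1/4354560 = 1/5806080
(3j)²=525/92378 [(4 7 7; 3 -3 0)], sign=-1
⇒ 4πI² = 241116750/2133423721
I = (+1)√(241116750/2133423721/(4π)) = 0.09483534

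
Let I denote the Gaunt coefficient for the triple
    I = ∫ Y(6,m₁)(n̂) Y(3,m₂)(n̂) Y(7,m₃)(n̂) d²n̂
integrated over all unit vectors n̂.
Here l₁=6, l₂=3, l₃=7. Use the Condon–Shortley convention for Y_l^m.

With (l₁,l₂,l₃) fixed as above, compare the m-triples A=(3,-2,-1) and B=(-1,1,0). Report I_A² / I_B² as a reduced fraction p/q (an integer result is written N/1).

38025/56

l's match ⇒ only the (l;m) 3-j factors differ between A and B.
A: triangle coeff Δ(6,3,7) = 1/2042040; Σ_t [0,1]: t=0:+1/362880 t=1:−1/1935360 = 13/5806080; (3j)²=195/10472 [(6 3 7; 3 -2 -1)], sign=+1
B: triangle coeff Δ(6,3,7) = 1/2042040; Σ_t [0,2]: t=0:+1/1451520 t=1:−1/103680 t=2:+1/115200 = -1/3628800; (3j)²=1/36465 [(6 3 7; -1 1 0)], sign=+1
I_A²/I_B² = (195/10472)/(1/36465) = 38025/56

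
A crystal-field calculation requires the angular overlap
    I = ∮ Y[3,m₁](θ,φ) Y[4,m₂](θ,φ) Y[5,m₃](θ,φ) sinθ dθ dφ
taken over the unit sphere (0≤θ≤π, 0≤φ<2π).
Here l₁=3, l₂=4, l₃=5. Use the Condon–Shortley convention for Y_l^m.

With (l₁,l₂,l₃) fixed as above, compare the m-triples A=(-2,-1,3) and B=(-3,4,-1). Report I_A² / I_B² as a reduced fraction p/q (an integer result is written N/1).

1/2

l's match ⇒ only the (l;m) 3-j factors differ between A and B.
A: triangle coeff Δ(3,4,5) = 1/180180; Σ_t [1,2]: t=1:−1/1152 t=2:+1/1440 = -1/5760; (3j)²=1/858 [(3 4 5; -2 -1 3)], sign=-1
B: triangle coeff Δ(3,4,5) = 1/180180; Σ_t [2,2]: t=2:+1/34560 = 1/34560; (3j)²=1/429 [(3 4 5; -3 4 -1)], sign=+1
I_A²/I_B² = (1/858)/(1/429) = 1/2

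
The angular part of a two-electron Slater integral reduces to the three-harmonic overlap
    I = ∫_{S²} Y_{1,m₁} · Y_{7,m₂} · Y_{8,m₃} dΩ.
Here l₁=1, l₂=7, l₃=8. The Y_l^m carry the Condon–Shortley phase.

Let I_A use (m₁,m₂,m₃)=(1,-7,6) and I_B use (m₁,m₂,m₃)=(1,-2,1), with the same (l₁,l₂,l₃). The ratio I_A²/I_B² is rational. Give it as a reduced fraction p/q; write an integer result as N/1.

1/21

Shared (l₁,l₂,l₃)=(1,7,8): N and (l;000)² cancel in I_A²/I_B².
A: Δ = 0!·2!·14!/17! = 1/2040; Racah Σ t=0..0: t=0:+1/174356582400 = 1/174356582400; ⇒ 3j(1 7 8; 1 -7 6)² = 1/2040, sgn +1
B: Δ = 0!·2!·14!/17! = 1/2040; Racah Σ t=0..0: t=0:+1/87091200 = 1/87091200; ⇒ 3j(1 7 8; 1 -2 1)² = 7/680, sgn -1
I_A²/I_B² = (1/2040)/(7/680) = 1/21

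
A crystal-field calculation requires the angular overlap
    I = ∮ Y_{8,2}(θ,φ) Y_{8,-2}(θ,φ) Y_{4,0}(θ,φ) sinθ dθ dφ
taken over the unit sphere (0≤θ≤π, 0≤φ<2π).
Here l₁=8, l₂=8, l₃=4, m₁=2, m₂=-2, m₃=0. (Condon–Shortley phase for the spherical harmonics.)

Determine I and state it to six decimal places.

Rules hold: Σm=0, L=20 even, 0≤4≤16.
N = 17·17·9 = 2601
Δ = 12!·4!·4!/21! = 1/185175900
Racah Σ t=4..8: t=4:+1/557383680 t=5:−1/21772800 t=6:+1/8294400 t=7:−1/21772800 t=8:+1/557383680 = 1/30965760
⇒ 3j(8 8 4; 0 0 0)² = 36/4199, sgn +1
Racah Σ t=2..6: t=2:+1/4180377600 t=3:−1/78382080 t=4:+1/15482880 t=5:−1/21772800 t=6:+1/298598400 = 17/1791590400
⇒ 3j(8 8 4; 2 -2 0)² = 17/8892, sgn +1
4πI² = N·(3j₀)²·(3jₘ)² = 2601/61009
I = +1·√(0.0426331/4π) = 0.05824629

0.058246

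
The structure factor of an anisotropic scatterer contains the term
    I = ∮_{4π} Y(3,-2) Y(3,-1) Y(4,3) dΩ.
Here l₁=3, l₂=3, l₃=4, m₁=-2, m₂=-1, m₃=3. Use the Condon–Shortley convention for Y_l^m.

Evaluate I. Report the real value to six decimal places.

-0.095955

Checks pass: Σm=0; 10 even; l₃=4∈[0,6].
(2·3+1)(2·3+1)(2·4+1) = 441
Δ: 2! 4! 4! / 11! → 1/34650
sum: t=0:+1/72 t=1:−1/16 t=2:+1/72 = -5/144
3j²(3 3 4; 0 0 0) = Δ·Π!·Σ² = 2/77  (sign -1)
sum: t=1:−1/144 t=2:+1/288 = -1/288
3j²(3 3 4; -2 -1 3) = Δ·Π!·Σ² = 1/99  (sign +1)
combine: 4πI² = 441·2/77·1/99 = 14/121
take √, sign -1: I = -0.09595473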